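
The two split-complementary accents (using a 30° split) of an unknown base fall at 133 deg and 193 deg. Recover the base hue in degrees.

343°

The accents sit 30° either side of the complement, so the complement is their short-arc midpoint on the wheel.
Short-arc midpoint of 133° and 193°: 163°.
Base is 180° from the complement: 163 − 180 = -17 → -17 + 360 = 343°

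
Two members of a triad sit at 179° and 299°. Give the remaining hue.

59°

A triad spaces three hues 120° apart.
The full set is {59°, 179°, 299°}.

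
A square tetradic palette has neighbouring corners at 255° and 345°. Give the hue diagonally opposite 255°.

75°

A square tetradic scheme places four hues 90° apart; opposite corners are 180° apart.
255 + 180 = 435 → 435 − 360 = 75°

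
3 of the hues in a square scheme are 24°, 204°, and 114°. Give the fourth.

A square tetradic scheme places four hues every 90°.
The full set through 24° is {24°, 114°, 204°, 294°}.
Given {24°, 114°, 204°}, the missing hue is 294°.

294°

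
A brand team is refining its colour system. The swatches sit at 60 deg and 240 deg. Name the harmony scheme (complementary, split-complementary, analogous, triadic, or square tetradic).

complementary

Sort the hues: 60°, 240°.
Successive gaps around the wheel: 180°, 180°.
Two hues 180° apart are complementary.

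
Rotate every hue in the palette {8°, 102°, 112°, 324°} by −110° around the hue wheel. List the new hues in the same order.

258°, 352°, 2°, 214°

8 − 110 = -102 → -102 + 360 = 258°
102 − 110 = -8 → -8 + 360 = 352°
112 − 110 = 2°
324 − 110 = 214°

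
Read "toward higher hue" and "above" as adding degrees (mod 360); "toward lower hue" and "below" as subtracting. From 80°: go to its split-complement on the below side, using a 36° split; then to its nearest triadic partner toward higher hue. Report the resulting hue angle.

split-comp 36° ↓ +144°: 80 + 144 = 224°
triadic ↑ +120°: 224 + 120 = 344°

344°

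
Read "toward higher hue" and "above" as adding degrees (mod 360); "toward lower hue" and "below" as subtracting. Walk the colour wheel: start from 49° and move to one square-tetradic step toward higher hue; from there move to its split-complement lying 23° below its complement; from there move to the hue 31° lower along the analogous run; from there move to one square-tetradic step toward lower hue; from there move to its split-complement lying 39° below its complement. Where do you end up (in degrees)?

316°

+90° (square ↑): 49 + 90 = 139°
+157° (split-comp 23° ↓): 139 + 157 = 296°
−31° (analog 31° ↓): 296 − 31 = 265°
−90° (square ↓): 265 − 90 = 175°
+141° (split-comp 39° ↓): 175 + 141 = 316°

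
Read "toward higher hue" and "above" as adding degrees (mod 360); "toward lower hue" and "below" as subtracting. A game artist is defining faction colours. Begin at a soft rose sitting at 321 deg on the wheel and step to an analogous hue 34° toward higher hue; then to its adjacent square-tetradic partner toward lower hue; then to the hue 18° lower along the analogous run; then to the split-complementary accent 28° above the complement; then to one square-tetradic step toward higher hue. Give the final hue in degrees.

analog 34° ↑ +34°: 321 + 34 = 355°
square ↓ −90°: 355 − 90 = 265°
analog 18° ↓ −18°: 265 − 18 = 247°
split-comp 28° ↑ +208°: 247 + 208 = 455 → 455 − 360 = 95°
square ↑ +90°: 95 + 90 = 185°

185°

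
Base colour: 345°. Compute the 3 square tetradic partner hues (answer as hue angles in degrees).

75°, 165°, and 255°

A square tetradic scheme places four hues every 90°.
345 + 90 = 435 → 435 − 360 = 75°
345 + 180 = 525 → 525 − 360 = 165°
345 + 270 = 615 → 615 − 360 = 255°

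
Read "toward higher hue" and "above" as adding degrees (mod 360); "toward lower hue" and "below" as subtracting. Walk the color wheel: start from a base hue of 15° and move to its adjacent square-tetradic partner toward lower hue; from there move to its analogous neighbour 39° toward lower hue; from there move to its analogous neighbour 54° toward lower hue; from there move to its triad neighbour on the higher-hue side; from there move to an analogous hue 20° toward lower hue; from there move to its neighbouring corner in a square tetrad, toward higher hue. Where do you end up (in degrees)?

square ↓ −90°: 15 − 90 = -75 → -75 + 360 = 285°
analog 39° ↓ −39°: 285 − 39 = 246°
analog 54° ↓ −54°: 246 − 54 = 192°
triadic ↑ +120°: 192 + 120 = 312°
analog 20° ↓ −20°: 312 − 20 = 292°
square ↑ +90°: 292 + 90 = 382 → 382 − 360 = 22°

22°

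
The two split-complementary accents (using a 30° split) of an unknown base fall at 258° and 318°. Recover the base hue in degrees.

The accents sit 30° either side of the complement, so the complement is their short-arc midpoint on the wheel.
Short-arc midpoint of 258° and 318°: 288°.
Base is 180° from the complement: 288 − 180 = 108°

108°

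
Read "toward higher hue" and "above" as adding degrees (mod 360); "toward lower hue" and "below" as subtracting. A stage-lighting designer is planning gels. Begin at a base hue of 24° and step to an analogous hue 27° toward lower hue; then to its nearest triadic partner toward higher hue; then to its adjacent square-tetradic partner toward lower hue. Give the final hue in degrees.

27°

analog 27° ↓ −27°: 24 − 27 = -3 → -3 + 360 = 357°
triadic ↑ +120°: 357 + 120 = 477 → 477 − 360 = 117°
square ↓ −90°: 117 − 90 = 27°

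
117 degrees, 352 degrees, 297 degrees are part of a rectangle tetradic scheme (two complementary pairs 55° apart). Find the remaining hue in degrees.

A rectangular tetradic uses two complementary pairs 55° apart: offsets 0°, 55°, 180°, 235°.
Among {117°, 297°, 352°}, 117° and 297° are a 180° pair.
The remaining hue 352° needs its own complement: 352 + 180 = 532 → 532 − 360 = 172°

172°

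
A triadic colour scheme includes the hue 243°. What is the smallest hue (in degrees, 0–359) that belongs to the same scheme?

3°

A triad places three hues 120° apart.
The full set through 243° is {3°, 123°, 243°}.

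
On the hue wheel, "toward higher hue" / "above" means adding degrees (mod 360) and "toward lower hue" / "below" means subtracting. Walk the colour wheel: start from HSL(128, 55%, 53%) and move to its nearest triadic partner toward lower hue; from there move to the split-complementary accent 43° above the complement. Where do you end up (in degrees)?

231°

triadic ↓ −120°: 128 − 120 = 8°
split-comp 43° ↑ +223°: 8 + 223 = 231°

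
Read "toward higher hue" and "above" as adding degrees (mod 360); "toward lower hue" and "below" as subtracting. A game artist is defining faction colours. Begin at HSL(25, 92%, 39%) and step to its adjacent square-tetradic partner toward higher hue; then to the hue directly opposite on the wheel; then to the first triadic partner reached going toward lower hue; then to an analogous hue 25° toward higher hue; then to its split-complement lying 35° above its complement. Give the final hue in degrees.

+90° (square ↑): 25 + 90 = 115°
+180° (complement): 115 + 180 = 295°
−120° (triadic ↓): 295 − 120 = 175°
+25° (analog 25° ↑): 175 + 25 = 200°
+215° (split-comp 35° ↑): 200 + 215 = 415 → 415 − 360 = 55°

55°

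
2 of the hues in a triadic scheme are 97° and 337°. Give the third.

217°

A triad places three hues 120° apart.
The full set through 97° is {97°, 217°, 337°}.
Given {97°, 337°}, the missing hue is 217°.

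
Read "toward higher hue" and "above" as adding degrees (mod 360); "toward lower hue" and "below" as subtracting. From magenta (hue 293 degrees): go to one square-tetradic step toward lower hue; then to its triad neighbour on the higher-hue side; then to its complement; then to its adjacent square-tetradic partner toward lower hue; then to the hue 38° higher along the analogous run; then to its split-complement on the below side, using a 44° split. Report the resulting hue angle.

227°

293 − 90 = 203°   (square ↓)
203 + 120 = 323°   (triadic ↑)
323 + 180 = 503 → 503 − 360 = 143°   (complement)
143 − 90 = 53°   (square ↓)
53 + 38 = 91°   (analog 38° ↑)
91 + 136 = 227°   (split-comp 44° ↓)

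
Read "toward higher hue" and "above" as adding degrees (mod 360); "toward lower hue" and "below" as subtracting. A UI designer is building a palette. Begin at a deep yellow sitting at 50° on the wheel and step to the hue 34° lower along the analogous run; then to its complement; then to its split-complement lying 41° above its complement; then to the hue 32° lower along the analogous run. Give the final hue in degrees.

analog 34° ↓ −34°: 50 − 34 = 16°
complement +180°: 16 + 180 = 196°
split-comp 41° ↑ +221°: 196 + 221 = 417 → 417 − 360 = 57°
analog 32° ↓ −32°: 57 − 32 = 25°

25°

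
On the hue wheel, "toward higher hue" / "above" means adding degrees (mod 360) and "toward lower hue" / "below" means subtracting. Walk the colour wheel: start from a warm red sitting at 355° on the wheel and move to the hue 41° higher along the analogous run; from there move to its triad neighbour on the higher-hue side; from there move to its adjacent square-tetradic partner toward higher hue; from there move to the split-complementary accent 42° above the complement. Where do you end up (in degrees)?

+41° (analog 41° ↑): 355 + 41 = 396 → 396 − 360 = 36°
+120° (triadic ↑): 36 + 120 = 156°
+90° (square ↑): 156 + 90 = 246°
+222° (split-comp 42° ↑): 246 + 222 = 468 → 468 − 360 = 108°

108°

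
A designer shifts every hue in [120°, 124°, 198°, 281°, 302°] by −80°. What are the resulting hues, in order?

40°, 44°, 118°, 201°, 222°

120 − 80 = 40°
124 − 80 = 44°
198 − 80 = 118°
281 − 80 = 201°
302 − 80 = 222°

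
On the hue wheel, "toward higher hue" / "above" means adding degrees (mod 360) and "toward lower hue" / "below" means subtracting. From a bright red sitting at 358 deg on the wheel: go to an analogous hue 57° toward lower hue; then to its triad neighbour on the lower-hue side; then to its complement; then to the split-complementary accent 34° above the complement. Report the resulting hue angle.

215°

−57° (analog 57° ↓): 358 − 57 = 301°
−120° (triadic ↓): 301 − 120 = 181°
+180° (complement): 181 + 180 = 361 → 361 − 360 = 1°
+214° (split-comp 34° ↑): 1 + 214 = 215°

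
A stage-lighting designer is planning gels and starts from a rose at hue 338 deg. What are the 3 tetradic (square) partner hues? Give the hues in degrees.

A square tetradic scheme places four hues every 90°.
338 + 90 = 428 → 428 − 360 = 68°
338 + 180 = 518 → 518 − 360 = 158°
338 + 270 = 608 → 608 − 360 = 248°

68°, 158°, and 248°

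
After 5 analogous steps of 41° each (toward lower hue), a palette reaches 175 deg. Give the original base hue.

5 steps of 41° (toward lower hue) give a net shift of −205°.
Start = end − shift: 175 + 205 = 380 → 380 − 360 = 20°

20°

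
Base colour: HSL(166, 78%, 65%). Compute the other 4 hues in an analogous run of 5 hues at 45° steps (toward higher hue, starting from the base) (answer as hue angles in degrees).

211°, 256°, 301°, and 346°

166 + 45 = 211°
166 + 90 = 256°
166 + 135 = 301°
166 + 180 = 346°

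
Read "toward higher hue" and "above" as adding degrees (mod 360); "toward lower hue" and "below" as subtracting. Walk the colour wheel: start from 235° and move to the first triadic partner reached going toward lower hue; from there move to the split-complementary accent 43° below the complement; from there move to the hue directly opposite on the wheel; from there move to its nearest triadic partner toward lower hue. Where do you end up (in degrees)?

312°

235 − 120 = 115°   (triadic ↓)
115 + 137 = 252°   (split-comp 43° ↓)
252 + 180 = 432 → 432 − 360 = 72°   (complement)
72 − 120 = -48 → -48 + 360 = 312°   (triadic ↓)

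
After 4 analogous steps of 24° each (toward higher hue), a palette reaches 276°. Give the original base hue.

4 steps of 24° (toward higher hue) give a net shift of +96°.
Start = end − shift: 276 − 96 = 180°

180°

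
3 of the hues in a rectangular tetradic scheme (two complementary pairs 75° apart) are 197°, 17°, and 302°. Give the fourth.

122°

A rectangular tetradic uses two complementary pairs 75° apart: offsets 0°, 75°, 180°, 255°.
Among {17°, 197°, 302°}, 197° and 17° are a 180° pair.
The remaining hue 302° needs its own complement: 302 + 180 = 482 → 482 − 360 = 122°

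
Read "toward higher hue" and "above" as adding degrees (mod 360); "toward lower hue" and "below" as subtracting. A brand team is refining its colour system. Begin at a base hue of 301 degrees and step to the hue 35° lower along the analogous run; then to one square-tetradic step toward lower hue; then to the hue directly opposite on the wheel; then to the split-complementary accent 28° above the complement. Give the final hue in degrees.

analog 35° ↓ −35°: 301 − 35 = 266°
square ↓ −90°: 266 − 90 = 176°
complement +180°: 176 + 180 = 356°
split-comp 28° ↑ +208°: 356 + 208 = 564 → 564 − 360 = 204°

204°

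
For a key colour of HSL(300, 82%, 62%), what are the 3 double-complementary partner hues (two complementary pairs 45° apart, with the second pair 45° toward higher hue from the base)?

A rectangular tetradic uses two complementary pairs 45° apart: offsets 0°, 45°, 180°, 225°.
300 + 45 = 345°
300 + 180 = 480 → 480 − 360 = 120°
300 + 225 = 525 → 525 − 360 = 165°

345°, 120° and 165°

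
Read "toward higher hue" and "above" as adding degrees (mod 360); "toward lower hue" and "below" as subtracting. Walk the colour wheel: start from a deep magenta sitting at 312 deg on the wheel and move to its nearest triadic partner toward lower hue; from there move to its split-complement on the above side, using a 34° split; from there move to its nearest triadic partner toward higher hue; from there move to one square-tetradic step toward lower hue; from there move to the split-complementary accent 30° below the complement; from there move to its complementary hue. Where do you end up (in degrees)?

312 − 120 = 192°   (triadic ↓)
192 + 214 = 406 → 406 − 360 = 46°   (split-comp 34° ↑)
46 + 120 = 166°   (triadic ↑)
166 − 90 = 76°   (square ↓)
76 + 150 = 226°   (split-comp 30° ↓)
226 + 180 = 406 → 406 − 360 = 46°   (complement)

46°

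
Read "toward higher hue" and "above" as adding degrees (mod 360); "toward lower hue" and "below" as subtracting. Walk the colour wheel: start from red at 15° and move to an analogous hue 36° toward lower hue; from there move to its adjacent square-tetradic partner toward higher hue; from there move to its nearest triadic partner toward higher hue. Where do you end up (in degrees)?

−36° (analog 36° ↓): 15 − 36 = -21 → -21 + 360 = 339°
+90° (square ↑): 339 + 90 = 429 → 429 − 360 = 69°
+120° (triadic ↑): 69 + 120 = 189°

189°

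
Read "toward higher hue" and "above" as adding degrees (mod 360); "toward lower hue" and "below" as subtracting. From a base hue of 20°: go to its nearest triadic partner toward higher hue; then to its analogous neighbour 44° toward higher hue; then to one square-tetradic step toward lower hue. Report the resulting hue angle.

94°

triadic ↑ +120°: 20 + 120 = 140°
analog 44° ↑ +44°: 140 + 44 = 184°
square ↓ −90°: 184 − 90 = 94°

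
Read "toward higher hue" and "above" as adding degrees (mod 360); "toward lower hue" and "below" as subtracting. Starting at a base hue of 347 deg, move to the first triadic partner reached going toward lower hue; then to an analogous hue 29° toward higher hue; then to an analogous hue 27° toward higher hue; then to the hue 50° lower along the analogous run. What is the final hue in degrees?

−120° (triadic ↓): 347 − 120 = 227°
+29° (analog 29° ↑): 227 + 29 = 256°
+27° (analog 27° ↑): 256 + 27 = 283°
−50° (analog 50° ↓): 283 − 50 = 233°

233°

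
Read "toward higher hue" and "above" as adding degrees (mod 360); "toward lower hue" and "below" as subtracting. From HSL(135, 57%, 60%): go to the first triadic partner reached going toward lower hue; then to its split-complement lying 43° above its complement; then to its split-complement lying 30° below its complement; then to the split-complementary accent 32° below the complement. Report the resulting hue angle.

176°

triadic ↓ −120°: 135 − 120 = 15°
split-comp 43° ↑ +223°: 15 + 223 = 238°
split-comp 30° ↓ +150°: 238 + 150 = 388 → 388 − 360 = 28°
split-comp 32° ↓ +148°: 28 + 148 = 176°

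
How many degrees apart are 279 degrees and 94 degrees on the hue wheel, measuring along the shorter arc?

175°

|279 − 94| = 185.
The shorter arc is 360 − 185 = 175°.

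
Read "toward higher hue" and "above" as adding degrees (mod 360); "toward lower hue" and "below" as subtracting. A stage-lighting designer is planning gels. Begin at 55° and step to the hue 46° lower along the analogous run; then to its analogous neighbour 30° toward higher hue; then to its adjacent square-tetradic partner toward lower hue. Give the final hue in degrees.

309°

−46° (analog 46° ↓): 55 − 46 = 9°
+30° (analog 30° ↑): 9 + 30 = 39°
−90° (square ↓): 39 − 90 = -51 → -51 + 360 = 309°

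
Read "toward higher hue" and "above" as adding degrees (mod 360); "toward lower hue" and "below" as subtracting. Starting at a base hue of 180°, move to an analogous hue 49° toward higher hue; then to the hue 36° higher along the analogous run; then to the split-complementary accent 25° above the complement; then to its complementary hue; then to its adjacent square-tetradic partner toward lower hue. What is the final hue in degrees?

180 + 49 = 229°   (analog 49° ↑)
229 + 36 = 265°   (analog 36° ↑)
265 + 205 = 470 → 470 − 360 = 110°   (split-comp 25° ↑)
110 + 180 = 290°   (complement)
290 − 90 = 200°   (square ↓)

200°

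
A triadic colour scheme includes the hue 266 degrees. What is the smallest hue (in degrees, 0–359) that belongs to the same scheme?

26°

A triad places three hues 120° apart.
The full set through 266° is {26°, 146°, 266°}.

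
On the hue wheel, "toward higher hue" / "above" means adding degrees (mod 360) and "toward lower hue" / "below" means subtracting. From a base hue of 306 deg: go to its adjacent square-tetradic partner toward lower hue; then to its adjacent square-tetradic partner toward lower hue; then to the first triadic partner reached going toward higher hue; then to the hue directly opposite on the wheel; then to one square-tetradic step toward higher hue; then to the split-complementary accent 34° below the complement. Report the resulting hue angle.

302°

square ↓ −90°: 306 − 90 = 216°
square ↓ −90°: 216 − 90 = 126°
triadic ↑ +120°: 126 + 120 = 246°
complement +180°: 246 + 180 = 426 → 426 − 360 = 66°
square ↑ +90°: 66 + 90 = 156°
split-comp 34° ↓ +146°: 156 + 146 = 302°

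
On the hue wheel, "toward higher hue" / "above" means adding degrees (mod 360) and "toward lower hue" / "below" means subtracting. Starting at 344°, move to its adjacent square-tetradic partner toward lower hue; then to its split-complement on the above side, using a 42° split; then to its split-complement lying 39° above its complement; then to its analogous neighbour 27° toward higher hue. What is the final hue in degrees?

2°

−90° (square ↓): 344 − 90 = 254°
+222° (split-comp 42° ↑): 254 + 222 = 476 → 476 − 360 = 116°
+219° (split-comp 39° ↑): 116 + 219 = 335°
+27° (analog 27° ↑): 335 + 27 = 362 → 362 − 360 = 2°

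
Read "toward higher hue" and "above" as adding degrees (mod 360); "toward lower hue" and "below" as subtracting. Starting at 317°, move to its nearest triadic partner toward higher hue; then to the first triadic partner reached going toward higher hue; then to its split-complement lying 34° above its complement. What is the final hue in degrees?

+120° (triadic ↑): 317 + 120 = 437 → 437 − 360 = 77°
+120° (triadic ↑): 77 + 120 = 197°
+214° (split-comp 34° ↑): 197 + 214 = 411 → 411 − 360 = 51°

51°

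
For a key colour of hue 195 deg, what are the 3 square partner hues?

195 + 90 = 285°
195 + 180 = 375 → 375 − 360 = 15°
195 + 270 = 465 → 465 − 360 = 105°

285°, 15°, and 105°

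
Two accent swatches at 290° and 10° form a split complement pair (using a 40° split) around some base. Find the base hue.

The accents sit 40° either side of the complement, so the complement is their short-arc midpoint on the wheel.
Short-arc midpoint of 290° and 10°: 330°.
Base is 180° from the complement: 330 − 180 = 150°

150°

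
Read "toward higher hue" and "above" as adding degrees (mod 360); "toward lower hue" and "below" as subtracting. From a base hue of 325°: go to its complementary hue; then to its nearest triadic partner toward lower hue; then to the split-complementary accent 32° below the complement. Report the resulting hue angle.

173°

complement +180°: 325 + 180 = 505 → 505 − 360 = 145°
triadic ↓ −120°: 145 − 120 = 25°
split-comp 32° ↓ +148°: 25 + 148 = 173°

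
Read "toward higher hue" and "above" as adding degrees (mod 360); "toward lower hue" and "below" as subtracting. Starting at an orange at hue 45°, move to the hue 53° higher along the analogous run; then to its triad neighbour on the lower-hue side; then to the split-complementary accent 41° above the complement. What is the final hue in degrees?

199°

45 + 53 = 98°   (analog 53° ↑)
98 − 120 = -22 → -22 + 360 = 338°   (triadic ↓)
338 + 221 = 559 → 559 − 360 = 199°   (split-comp 41° ↑)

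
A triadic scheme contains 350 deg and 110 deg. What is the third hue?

230°

A triad spaces three hues 120° apart.
The full set is {110°, 230°, 350°}.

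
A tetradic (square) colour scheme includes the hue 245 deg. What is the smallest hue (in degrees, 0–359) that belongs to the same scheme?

65°

A square tetradic scheme places four hues every 90°.
The full set through 245° is {65°, 155°, 245°, 335°}.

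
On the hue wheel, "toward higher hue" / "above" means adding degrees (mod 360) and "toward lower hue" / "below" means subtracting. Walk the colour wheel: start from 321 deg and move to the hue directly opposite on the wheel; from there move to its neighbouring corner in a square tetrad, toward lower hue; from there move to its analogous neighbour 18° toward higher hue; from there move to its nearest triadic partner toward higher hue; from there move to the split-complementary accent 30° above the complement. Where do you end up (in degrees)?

complement +180°: 321 + 180 = 501 → 501 − 360 = 141°
square ↓ −90°: 141 − 90 = 51°
analog 18° ↑ +18°: 51 + 18 = 69°
triadic ↑ +120°: 69 + 120 = 189°
split-comp 30° ↑ +210°: 189 + 210 = 399 → 399 − 360 = 39°

39°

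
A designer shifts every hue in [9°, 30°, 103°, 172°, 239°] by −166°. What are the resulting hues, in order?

9 − 166 = -157 → -157 + 360 = 203°
30 − 166 = -136 → -136 + 360 = 224°
103 − 166 = -63 → -63 + 360 = 297°
172 − 166 = 6°
239 − 166 = 73°

203°, 224°, 297°, 6°, 73°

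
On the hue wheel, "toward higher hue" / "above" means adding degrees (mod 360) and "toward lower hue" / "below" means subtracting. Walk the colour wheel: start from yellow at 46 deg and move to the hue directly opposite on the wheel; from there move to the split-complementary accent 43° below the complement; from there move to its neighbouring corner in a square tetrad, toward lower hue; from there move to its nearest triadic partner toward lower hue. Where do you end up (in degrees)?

153°

complement +180°: 46 + 180 = 226°
split-comp 43° ↓ +137°: 226 + 137 = 363 → 363 − 360 = 3°
square ↓ −90°: 3 − 90 = -87 → -87 + 360 = 273°
triadic ↓ −120°: 273 − 120 = 153°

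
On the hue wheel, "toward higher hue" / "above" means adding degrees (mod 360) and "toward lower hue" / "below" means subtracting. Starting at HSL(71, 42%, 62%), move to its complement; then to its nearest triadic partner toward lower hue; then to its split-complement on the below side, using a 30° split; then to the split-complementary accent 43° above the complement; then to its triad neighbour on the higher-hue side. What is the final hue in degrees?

264°

+180° (complement): 71 + 180 = 251°
−120° (triadic ↓): 251 − 120 = 131°
+150° (split-comp 30° ↓): 131 + 150 = 281°
+223° (split-comp 43° ↑): 281 + 223 = 504 → 504 − 360 = 144°
+120° (triadic ↑): 144 + 120 = 264°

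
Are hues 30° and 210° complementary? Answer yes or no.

Angular distance: |30 − 210| = 180 = 180°.
Complementary requires 180°.

yes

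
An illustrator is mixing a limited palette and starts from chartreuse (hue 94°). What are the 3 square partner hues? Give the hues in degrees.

A square tetradic scheme places four hues every 90°.
94 + 90 = 184°
94 + 180 = 274°
94 + 270 = 364 → 364 − 360 = 4°

184°, 274°, and 4°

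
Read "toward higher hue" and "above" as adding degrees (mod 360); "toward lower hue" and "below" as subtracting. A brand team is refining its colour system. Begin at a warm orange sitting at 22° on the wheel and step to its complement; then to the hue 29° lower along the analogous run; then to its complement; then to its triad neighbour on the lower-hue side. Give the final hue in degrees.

complement +180°: 22 + 180 = 202°
analog 29° ↓ −29°: 202 − 29 = 173°
complement +180°: 173 + 180 = 353°
triadic ↓ −120°: 353 − 120 = 233°

233°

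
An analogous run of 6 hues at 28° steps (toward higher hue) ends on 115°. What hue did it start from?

335°

5 steps of 28° (toward higher hue) give a net shift of +140°.
Start = end − shift: 115 − 140 = -25 → -25 + 360 = 335°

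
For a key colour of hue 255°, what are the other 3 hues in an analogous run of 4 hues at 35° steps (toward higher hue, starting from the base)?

290°, 325°, 0°

Analogous hues sit every 35° along the wheel.
255 + 35 = 290°
255 + 70 = 325°
255 + 105 = 360 → 360 − 360 = 0°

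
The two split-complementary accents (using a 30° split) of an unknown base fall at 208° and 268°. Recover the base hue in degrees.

The accents sit 30° either side of the complement, so the complement is their short-arc midpoint on the wheel.
Short-arc midpoint of 208° and 268°: 238°.
Base is 180° from the complement: 238 − 180 = 58°

58°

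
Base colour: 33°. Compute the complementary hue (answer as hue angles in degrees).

The complement sits 180° across the wheel.
33 + 180 = 213°

213°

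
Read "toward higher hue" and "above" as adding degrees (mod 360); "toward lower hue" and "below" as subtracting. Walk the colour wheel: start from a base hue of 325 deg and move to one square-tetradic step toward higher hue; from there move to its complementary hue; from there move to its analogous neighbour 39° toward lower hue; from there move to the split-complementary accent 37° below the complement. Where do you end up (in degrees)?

square ↑ +90°: 325 + 90 = 415 → 415 − 360 = 55°
complement +180°: 55 + 180 = 235°
analog 39° ↓ −39°: 235 − 39 = 196°
split-comp 37° ↓ +143°: 196 + 143 = 339°

339°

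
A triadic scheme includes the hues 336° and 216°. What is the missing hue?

A triad places three hues 120° apart.
The full set through 216° is {96°, 216°, 336°}.
Given {216°, 336°}, the missing hue is 96°.

96°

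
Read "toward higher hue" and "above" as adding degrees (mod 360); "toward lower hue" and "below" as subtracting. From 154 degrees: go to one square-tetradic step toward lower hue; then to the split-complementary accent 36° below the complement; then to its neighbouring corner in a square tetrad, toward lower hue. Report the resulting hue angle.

square ↓ −90°: 154 − 90 = 64°
split-comp 36° ↓ +144°: 64 + 144 = 208°
square ↓ −90°: 208 − 90 = 118°

118°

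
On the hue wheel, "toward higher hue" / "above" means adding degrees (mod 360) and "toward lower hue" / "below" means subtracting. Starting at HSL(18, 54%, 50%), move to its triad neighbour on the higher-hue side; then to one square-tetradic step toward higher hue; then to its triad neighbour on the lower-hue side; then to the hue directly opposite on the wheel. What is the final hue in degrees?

288°

+120° (triadic ↑): 18 + 120 = 138°
+90° (square ↑): 138 + 90 = 228°
−120° (triadic ↓): 228 − 120 = 108°
+180° (complement): 108 + 180 = 288°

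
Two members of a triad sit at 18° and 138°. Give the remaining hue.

258°

A triad spaces three hues 120° apart.
The full set is {18°, 138°, 258°}.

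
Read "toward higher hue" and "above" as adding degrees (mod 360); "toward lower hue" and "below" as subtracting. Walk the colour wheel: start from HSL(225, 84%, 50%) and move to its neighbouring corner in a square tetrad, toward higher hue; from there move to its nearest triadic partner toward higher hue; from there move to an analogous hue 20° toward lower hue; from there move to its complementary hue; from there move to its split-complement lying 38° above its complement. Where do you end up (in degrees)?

93°

square ↑ +90°: 225 + 90 = 315°
triadic ↑ +120°: 315 + 120 = 435 → 435 − 360 = 75°
analog 20° ↓ −20°: 75 − 20 = 55°
complement +180°: 55 + 180 = 235°
split-comp 38° ↑ +218°: 235 + 218 = 453 → 453 − 360 = 93°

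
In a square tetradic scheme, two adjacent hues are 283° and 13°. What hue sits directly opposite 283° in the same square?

A square tetradic scheme places four hues 90° apart; opposite corners are 180° apart.
283 + 180 = 463 → 463 − 360 = 103°

103°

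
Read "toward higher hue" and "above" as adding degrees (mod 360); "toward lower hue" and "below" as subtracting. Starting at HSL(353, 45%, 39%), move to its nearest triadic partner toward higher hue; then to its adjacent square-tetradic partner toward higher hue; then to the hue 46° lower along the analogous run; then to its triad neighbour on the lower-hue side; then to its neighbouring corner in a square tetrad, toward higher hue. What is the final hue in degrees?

127°

353 + 120 = 473 → 473 − 360 = 113°   (triadic ↑)
113 + 90 = 203°   (square ↑)
203 − 46 = 157°   (analog 46° ↓)
157 − 120 = 37°   (triadic ↓)
37 + 90 = 127°   (square ↑)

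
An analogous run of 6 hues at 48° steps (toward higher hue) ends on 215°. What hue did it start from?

5 steps of 48° (toward higher hue) give a net shift of +240°.
Start = end − shift: 215 − 240 = -25 → -25 + 360 = 335°

335°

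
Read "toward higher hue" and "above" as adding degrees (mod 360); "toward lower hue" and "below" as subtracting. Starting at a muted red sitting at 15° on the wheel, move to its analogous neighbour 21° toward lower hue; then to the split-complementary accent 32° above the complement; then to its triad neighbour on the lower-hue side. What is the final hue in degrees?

analog 21° ↓ −21°: 15 − 21 = -6 → -6 + 360 = 354°
split-comp 32° ↑ +212°: 354 + 212 = 566 → 566 − 360 = 206°
triadic ↓ −120°: 206 − 120 = 86°

86°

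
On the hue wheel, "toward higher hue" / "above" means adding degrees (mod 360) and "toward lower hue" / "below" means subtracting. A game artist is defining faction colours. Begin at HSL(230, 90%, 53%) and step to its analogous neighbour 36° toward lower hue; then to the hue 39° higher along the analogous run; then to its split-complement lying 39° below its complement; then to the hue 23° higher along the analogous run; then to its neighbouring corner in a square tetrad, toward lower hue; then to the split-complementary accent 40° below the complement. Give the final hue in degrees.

analog 36° ↓ −36°: 230 − 36 = 194°
analog 39° ↑ +39°: 194 + 39 = 233°
split-comp 39° ↓ +141°: 233 + 141 = 374 → 374 − 360 = 14°
analog 23° ↑ +23°: 14 + 23 = 37°
square ↓ −90°: 37 − 90 = -53 → -53 + 360 = 307°
split-comp 40° ↓ +140°: 307 + 140 = 447 → 447 − 360 = 87°

87°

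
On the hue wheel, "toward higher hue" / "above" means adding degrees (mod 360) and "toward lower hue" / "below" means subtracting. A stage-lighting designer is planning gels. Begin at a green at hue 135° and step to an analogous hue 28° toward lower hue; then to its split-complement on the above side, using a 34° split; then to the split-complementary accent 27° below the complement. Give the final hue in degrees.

114°

−28° (analog 28° ↓): 135 − 28 = 107°
+214° (split-comp 34° ↑): 107 + 214 = 321°
+153° (split-comp 27° ↓): 321 + 153 = 474 → 474 − 360 = 114°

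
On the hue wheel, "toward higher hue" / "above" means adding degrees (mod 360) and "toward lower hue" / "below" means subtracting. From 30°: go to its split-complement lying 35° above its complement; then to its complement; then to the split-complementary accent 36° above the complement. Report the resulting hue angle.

281°

+215° (split-comp 35° ↑): 30 + 215 = 245°
+180° (complement): 245 + 180 = 425 → 425 − 360 = 65°
+216° (split-comp 36° ↑): 65 + 216 = 281°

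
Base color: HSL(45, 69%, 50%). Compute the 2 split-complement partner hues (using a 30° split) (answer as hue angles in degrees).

Split-complementary hues sit 30° either side of the complement.
Complement of 45°: 45 + 180 = 225°
225 − 30 = 195°
225 + 30 = 255°

195° and 255°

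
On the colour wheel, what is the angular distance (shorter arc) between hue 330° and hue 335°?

5°

|330 − 335| = 5.
5 ≤ 180, so the shorter arc is 5°.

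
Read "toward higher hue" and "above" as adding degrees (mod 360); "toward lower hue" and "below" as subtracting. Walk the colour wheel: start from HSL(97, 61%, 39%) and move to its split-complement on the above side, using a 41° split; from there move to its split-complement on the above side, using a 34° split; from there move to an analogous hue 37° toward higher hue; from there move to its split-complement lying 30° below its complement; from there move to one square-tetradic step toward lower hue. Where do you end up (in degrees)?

97 + 221 = 318°   (split-comp 41° ↑)
318 + 214 = 532 → 532 − 360 = 172°   (split-comp 34° ↑)
172 + 37 = 209°   (analog 37° ↑)
209 + 150 = 359°   (split-comp 30° ↓)
359 − 90 = 269°   (square ↓)

269°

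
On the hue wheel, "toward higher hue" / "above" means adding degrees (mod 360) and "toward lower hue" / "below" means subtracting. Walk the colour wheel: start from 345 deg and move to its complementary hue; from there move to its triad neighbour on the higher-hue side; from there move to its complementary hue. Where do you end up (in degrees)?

105°

complement +180°: 345 + 180 = 525 → 525 − 360 = 165°
triadic ↑ +120°: 165 + 120 = 285°
complement +180°: 285 + 180 = 465 → 465 − 360 = 105°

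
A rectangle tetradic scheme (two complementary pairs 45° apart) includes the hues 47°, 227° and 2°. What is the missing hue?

182°

A rectangular tetradic uses two complementary pairs 45° apart: offsets 0°, 45°, 180°, 225°.
Among {2°, 47°, 227°}, 227° and 47° are a 180° pair.
The remaining hue 2° needs its own complement: 2 + 180 = 182°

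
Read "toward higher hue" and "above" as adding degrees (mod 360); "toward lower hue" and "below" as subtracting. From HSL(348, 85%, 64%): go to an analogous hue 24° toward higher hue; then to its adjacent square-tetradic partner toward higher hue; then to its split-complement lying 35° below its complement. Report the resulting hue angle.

+24° (analog 24° ↑): 348 + 24 = 372 → 372 − 360 = 12°
+90° (square ↑): 12 + 90 = 102°
+145° (split-comp 35° ↓): 102 + 145 = 247°

247°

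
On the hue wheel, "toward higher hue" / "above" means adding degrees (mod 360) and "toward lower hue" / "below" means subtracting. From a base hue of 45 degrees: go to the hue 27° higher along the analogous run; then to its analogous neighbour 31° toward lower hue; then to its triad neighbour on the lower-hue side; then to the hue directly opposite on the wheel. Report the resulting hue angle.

+27° (analog 27° ↑): 45 + 27 = 72°
−31° (analog 31° ↓): 72 − 31 = 41°
−120° (triadic ↓): 41 − 120 = -79 → -79 + 360 = 281°
+180° (complement): 281 + 180 = 461 → 461 − 360 = 101°

101°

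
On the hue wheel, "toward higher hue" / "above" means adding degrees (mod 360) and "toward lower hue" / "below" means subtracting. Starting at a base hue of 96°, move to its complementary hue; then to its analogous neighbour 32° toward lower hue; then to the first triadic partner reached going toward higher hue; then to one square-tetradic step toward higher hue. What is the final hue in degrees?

+180° (complement): 96 + 180 = 276°
−32° (analog 32° ↓): 276 − 32 = 244°
+120° (triadic ↑): 244 + 120 = 364 → 364 − 360 = 4°
+90° (square ↑): 4 + 90 = 94°

94°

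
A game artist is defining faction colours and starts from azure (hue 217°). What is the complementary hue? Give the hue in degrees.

37°

The complement sits 180° across the wheel.
217 + 180 = 397 → 397 − 360 = 37°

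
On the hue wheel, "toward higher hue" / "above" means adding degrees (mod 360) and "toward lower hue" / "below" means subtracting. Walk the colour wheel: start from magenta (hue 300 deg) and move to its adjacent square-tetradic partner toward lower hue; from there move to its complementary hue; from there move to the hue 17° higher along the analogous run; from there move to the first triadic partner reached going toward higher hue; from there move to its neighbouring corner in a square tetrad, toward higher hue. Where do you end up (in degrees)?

257°

300 − 90 = 210°   (square ↓)
210 + 180 = 390 → 390 − 360 = 30°   (complement)
30 + 17 = 47°   (analog 17° ↑)
47 + 120 = 167°   (triadic ↑)
167 + 90 = 257°   (square ↑)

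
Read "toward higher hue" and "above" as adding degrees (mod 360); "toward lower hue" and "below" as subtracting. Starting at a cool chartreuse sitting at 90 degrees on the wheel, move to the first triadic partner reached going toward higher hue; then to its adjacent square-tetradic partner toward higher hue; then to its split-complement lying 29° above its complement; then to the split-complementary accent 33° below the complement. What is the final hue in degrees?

90 + 120 = 210°   (triadic ↑)
210 + 90 = 300°   (square ↑)
300 + 209 = 509 → 509 − 360 = 149°   (split-comp 29° ↑)
149 + 147 = 296°   (split-comp 33° ↓)

296°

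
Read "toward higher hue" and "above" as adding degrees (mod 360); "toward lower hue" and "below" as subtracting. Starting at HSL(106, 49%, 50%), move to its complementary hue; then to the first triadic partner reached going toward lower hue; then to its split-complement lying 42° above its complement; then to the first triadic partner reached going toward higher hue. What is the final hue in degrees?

+180° (complement): 106 + 180 = 286°
−120° (triadic ↓): 286 − 120 = 166°
+222° (split-comp 42° ↑): 166 + 222 = 388 → 388 − 360 = 28°
+120° (triadic ↑): 28 + 120 = 148°

148°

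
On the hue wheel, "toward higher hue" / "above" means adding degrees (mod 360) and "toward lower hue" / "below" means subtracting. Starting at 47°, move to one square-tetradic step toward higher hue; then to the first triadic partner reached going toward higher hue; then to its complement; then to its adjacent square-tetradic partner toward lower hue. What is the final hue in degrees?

47 + 90 = 137°   (square ↑)
137 + 120 = 257°   (triadic ↑)
257 + 180 = 437 → 437 − 360 = 77°   (complement)
77 − 90 = -13 → -13 + 360 = 347°   (square ↓)

347°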